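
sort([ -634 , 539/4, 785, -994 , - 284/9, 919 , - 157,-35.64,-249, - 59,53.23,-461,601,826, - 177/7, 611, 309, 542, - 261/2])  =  [ - 994,  -  634,  -  461,-249,  -  157,-261/2, - 59, - 35.64, - 284/9, - 177/7, 53.23, 539/4, 309, 542, 601, 611 , 785, 826, 919]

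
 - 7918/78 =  - 102  +  19/39  =  - 101.51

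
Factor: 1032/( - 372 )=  - 2^1*31^( - 1)*43^1 = - 86/31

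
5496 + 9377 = 14873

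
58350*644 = 37577400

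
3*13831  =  41493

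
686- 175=511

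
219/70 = 3 + 9/70 = 3.13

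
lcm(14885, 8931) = 44655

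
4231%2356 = 1875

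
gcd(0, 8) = 8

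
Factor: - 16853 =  - 19^1 * 887^1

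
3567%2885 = 682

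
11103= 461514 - 450411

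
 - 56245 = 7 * ( - 8035 )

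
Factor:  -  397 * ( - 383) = 152051 = 383^1*397^1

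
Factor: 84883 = 29^1*2927^1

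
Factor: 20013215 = 5^1*4002643^1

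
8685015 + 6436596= 15121611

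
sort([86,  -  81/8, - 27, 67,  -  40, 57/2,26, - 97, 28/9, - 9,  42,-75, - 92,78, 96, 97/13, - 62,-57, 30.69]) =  [-97,-92 , - 75,-62,- 57,  -  40,- 27, - 81/8, - 9  ,  28/9, 97/13,  26, 57/2, 30.69, 42,67,78,86, 96 ]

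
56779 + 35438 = 92217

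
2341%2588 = 2341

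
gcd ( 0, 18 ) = 18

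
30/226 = 15/113 = 0.13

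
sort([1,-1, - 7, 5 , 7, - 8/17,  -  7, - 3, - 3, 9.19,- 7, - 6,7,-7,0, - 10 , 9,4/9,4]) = [ - 10 ,  -  7 ,  -  7,  -  7,  -  7, - 6, - 3,  -  3, - 1, - 8/17,0,  4/9,1,4,5, 7,7,9,9.19]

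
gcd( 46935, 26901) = 63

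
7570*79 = 598030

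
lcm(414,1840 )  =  16560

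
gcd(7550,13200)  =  50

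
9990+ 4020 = 14010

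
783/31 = 783/31 = 25.26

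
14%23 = 14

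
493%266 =227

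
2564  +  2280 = 4844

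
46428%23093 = 242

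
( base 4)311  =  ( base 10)53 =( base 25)23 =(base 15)38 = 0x35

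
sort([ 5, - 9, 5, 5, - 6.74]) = [  -  9,-6.74, 5,  5,5] 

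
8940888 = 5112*1749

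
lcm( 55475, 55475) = 55475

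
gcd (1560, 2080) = 520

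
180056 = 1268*142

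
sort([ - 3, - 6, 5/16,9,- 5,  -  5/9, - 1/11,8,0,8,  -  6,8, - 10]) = [ - 10, - 6, -6,  -  5, - 3,-5/9, - 1/11, 0 , 5/16,8,  8, 8,9] 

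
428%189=50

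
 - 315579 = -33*9563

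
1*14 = 14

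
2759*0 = 0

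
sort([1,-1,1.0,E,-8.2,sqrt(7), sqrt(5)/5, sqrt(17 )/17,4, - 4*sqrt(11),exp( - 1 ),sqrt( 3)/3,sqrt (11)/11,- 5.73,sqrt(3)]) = [ - 4*sqrt( 11 ),  -  8.2,- 5.73, - 1,sqrt( 17 )/17,sqrt( 11)/11,exp( - 1) , sqrt ( 5) /5,sqrt ( 3)/3, 1,1.0, sqrt (3),sqrt( 7),E,4 ] 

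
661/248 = 2+ 165/248 = 2.67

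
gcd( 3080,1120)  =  280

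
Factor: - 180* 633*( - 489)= 55716660 = 2^2 * 3^4*5^1*163^1*211^1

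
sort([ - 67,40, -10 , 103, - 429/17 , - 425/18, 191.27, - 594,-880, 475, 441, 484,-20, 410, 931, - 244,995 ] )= [ - 880, - 594,-244, - 67,  -  429/17,-425/18, - 20,-10, 40,103, 191.27, 410,441,475, 484, 931, 995]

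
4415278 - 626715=3788563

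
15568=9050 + 6518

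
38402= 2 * 19201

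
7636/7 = 1090  +  6/7= 1090.86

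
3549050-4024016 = -474966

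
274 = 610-336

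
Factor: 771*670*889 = 459230730  =  2^1 * 3^1*5^1*7^1*67^1*127^1*257^1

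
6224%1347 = 836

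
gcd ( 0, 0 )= 0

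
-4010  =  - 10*401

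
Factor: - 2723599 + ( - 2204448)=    - 1091^1 *4517^1 = - 4928047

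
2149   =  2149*1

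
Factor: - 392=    - 2^3*7^2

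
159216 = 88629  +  70587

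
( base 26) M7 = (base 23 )124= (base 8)1103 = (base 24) 103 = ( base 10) 579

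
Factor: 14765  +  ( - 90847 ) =-2^1*109^1*349^1 = -  76082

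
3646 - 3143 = 503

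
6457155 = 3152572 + 3304583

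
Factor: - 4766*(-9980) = 47564680 = 2^3 * 5^1*499^1* 2383^1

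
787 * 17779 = 13992073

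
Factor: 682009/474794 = 2^( - 1)*47^( -1)*5051^( - 1)*682009^1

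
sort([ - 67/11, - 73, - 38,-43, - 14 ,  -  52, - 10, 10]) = [ - 73,-52, - 43, - 38, - 14, - 10,-67/11 , 10 ] 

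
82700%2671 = 2570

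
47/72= 47/72=0.65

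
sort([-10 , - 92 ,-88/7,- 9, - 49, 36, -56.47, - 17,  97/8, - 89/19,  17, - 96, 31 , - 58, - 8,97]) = [-96, - 92, - 58,-56.47, - 49,-17, -88/7,- 10, - 9, - 8 ,- 89/19,97/8 , 17, 31,  36 , 97]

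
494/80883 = 26/4257= 0.01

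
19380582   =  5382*3601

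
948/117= 316/39 = 8.10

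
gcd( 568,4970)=142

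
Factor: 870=2^1 *3^1*5^1 * 29^1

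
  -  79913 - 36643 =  - 116556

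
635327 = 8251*77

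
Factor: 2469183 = 3^1*19^1  *  43319^1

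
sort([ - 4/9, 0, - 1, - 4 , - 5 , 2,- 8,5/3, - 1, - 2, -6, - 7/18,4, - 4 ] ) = [ - 8, - 6, - 5, - 4,-4, - 2,  -  1,-1, - 4/9,-7/18, 0, 5/3, 2, 4]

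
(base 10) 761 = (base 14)3c5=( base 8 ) 1371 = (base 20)1i1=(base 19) 221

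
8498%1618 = 408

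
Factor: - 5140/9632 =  - 2^( - 3) * 5^1*7^( -1) * 43^( - 1 )*257^1 = - 1285/2408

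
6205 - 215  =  5990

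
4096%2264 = 1832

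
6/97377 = 2/32459 = 0.00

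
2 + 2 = 4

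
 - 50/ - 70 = 5/7 = 0.71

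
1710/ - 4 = - 855/2  =  - 427.50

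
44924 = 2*22462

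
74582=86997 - 12415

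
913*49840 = 45503920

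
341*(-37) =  - 12617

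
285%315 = 285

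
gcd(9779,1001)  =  77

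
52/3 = 52/3 =17.33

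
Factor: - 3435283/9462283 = -3435283^1*9462283^(- 1 ) 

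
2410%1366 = 1044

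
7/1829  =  7/1829= 0.00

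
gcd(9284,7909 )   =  11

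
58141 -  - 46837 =104978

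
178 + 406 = 584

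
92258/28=3294 + 13/14 = 3294.93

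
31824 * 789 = 25109136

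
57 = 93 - 36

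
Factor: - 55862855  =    -  5^1*127^1*87973^1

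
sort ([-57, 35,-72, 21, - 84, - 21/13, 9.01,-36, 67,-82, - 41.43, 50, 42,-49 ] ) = [ - 84,- 82, - 72, -57,  -  49 ,-41.43,-36, - 21/13,9.01, 21, 35,42, 50,  67]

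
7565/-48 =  - 7565/48 = -  157.60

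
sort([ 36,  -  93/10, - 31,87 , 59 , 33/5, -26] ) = [ - 31,  -  26, - 93/10, 33/5, 36, 59,87]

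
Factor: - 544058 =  - 2^1*272029^1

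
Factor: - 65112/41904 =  - 2713/1746 = - 2^ (-1)*3^( - 2 )*97^(-1 )*2713^1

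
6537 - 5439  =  1098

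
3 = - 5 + 8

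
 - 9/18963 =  - 1 + 2106/2107 = - 0.00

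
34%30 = 4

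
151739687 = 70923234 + 80816453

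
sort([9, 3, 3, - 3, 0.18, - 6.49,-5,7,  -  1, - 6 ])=[-6.49,  -  6, - 5, - 3,-1,0.18, 3, 3, 7,9]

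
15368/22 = 698+6/11 =698.55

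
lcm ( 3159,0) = 0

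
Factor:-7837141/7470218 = - 2^( - 1)*7^(- 1)*13^1*31^1 * 43^( - 1) * 12409^( - 1)*19447^1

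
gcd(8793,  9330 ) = 3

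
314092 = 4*78523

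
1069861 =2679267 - 1609406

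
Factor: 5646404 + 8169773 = 13816177 = 131^1*105467^1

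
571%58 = 49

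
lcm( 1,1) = 1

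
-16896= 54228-71124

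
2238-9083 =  - 6845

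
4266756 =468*9117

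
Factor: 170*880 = 149600=2^5 * 5^2*11^1*17^1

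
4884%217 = 110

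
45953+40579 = 86532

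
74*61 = 4514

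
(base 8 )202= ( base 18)74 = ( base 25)55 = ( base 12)aa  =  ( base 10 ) 130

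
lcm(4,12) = 12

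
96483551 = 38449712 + 58033839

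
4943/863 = 4943/863= 5.73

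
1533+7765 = 9298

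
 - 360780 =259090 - 619870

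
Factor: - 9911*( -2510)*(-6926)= - 172295400860 = -2^2*5^1*11^1*17^1*53^1*251^1*3463^1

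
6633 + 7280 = 13913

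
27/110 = 27/110 = 0.25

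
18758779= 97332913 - 78574134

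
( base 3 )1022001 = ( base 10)946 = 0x3b2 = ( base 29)13I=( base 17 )34b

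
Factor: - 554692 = -2^2*101^1*1373^1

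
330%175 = 155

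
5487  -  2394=3093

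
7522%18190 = 7522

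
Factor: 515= 5^1*103^1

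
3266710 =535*6106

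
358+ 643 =1001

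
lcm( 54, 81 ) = 162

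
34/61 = 34/61 = 0.56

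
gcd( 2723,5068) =7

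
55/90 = 11/18 = 0.61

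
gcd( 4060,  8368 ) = 4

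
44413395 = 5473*8115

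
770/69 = 770/69 = 11.16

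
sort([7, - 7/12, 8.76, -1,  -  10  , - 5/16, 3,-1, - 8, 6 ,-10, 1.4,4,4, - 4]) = [ - 10, - 10,  -  8,-4, - 1 , - 1, - 7/12,-5/16,  1.4, 3, 4, 4,6,7, 8.76 ] 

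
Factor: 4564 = 2^2*7^1 * 163^1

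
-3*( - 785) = 2355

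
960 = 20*48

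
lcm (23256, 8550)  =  581400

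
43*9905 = 425915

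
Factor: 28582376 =2^3*23^1*163^1*953^1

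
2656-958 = 1698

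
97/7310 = 97/7310  =  0.01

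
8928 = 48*186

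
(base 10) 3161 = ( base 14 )121B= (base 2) 110001011001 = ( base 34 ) 2ox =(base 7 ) 12134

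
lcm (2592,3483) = 111456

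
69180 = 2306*30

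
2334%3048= 2334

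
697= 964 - 267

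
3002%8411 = 3002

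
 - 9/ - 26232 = 3/8744 = 0.00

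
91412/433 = 91412/433   =  211.11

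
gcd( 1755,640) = 5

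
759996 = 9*84444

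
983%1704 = 983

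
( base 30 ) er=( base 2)110111111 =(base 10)447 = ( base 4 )12333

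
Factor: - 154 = -2^1 * 7^1*11^1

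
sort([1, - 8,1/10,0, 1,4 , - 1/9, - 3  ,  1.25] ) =[  -  8, - 3,-1/9,  0,1/10,1,1, 1.25,4 ]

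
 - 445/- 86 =445/86 = 5.17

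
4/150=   2/75 = 0.03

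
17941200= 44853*400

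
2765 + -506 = 2259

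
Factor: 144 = 2^4 * 3^2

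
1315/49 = 1315/49 = 26.84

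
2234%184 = 26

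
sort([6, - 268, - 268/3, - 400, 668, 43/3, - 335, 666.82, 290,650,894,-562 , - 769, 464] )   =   [ - 769, -562, - 400, - 335, - 268, - 268/3,6, 43/3,290, 464 , 650, 666.82,668,894] 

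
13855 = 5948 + 7907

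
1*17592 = 17592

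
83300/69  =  1207 + 17/69 = 1207.25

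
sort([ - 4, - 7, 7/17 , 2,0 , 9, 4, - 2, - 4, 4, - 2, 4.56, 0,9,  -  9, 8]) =[- 9, - 7 , - 4, - 4, - 2 , - 2,0,0, 7/17,2, 4, 4 , 4.56,8, 9 , 9] 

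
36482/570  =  64 + 1/285 = 64.00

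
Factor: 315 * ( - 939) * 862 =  - 254966670 = -2^1  *3^3 * 5^1 * 7^1  *  313^1 * 431^1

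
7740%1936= 1932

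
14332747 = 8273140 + 6059607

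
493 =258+235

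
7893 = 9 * 877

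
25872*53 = 1371216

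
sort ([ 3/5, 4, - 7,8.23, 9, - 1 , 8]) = [-7,- 1, 3/5, 4,8,8.23, 9 ] 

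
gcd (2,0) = 2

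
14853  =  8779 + 6074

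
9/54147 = 3/18049 = 0.00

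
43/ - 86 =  - 1 + 1/2 = - 0.50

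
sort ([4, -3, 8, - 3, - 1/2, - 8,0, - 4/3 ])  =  [ - 8, - 3, - 3, - 4/3 , - 1/2, 0, 4 , 8 ]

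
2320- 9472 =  - 7152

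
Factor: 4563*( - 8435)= - 3^3*5^1*7^1*13^2*241^1 =- 38488905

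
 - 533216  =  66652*( -8 ) 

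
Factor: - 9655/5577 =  - 3^ ( - 1)*5^1*11^( - 1) * 13^( - 2)*1931^1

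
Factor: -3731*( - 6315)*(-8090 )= - 190610633850 = - 2^1 *3^1*5^2 * 7^1*13^1*41^1*421^1*809^1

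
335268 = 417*804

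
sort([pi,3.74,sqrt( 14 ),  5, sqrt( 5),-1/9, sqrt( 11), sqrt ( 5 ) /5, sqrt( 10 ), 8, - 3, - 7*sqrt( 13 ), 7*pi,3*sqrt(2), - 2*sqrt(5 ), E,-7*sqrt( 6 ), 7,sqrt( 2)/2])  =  [-7*sqrt(13 ), - 7*sqrt( 6),  -  2*sqrt( 5) , - 3,-1/9, sqrt( 5)/5, sqrt (2 ) /2,sqrt( 5 ),E,  pi, sqrt( 10 ), sqrt( 11), 3.74, sqrt( 14 ), 3*sqrt( 2 ), 5, 7, 8, 7*pi]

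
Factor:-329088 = -2^7*3^1*857^1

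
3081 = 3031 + 50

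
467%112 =19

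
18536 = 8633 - -9903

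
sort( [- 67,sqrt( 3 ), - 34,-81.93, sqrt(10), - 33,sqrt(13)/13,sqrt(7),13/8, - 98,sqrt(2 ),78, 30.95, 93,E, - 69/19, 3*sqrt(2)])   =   [ - 98, - 81.93, - 67, - 34, - 33, - 69/19,sqrt(13 )/13,sqrt( 2 ),13/8,sqrt(3 ),sqrt( 7),  E,sqrt(10 ),  3*sqrt(2) , 30.95,78 , 93 ]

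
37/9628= 37/9628 = 0.00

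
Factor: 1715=5^1*7^3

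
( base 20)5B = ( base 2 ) 1101111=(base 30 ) 3l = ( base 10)111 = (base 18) 63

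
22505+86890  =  109395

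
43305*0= 0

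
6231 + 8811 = 15042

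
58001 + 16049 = 74050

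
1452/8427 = 484/2809 = 0.17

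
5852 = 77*76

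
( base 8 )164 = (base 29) 40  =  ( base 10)116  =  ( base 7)224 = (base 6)312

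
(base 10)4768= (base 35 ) 3v8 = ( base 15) 162D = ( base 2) 1001010100000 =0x12a0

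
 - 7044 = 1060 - 8104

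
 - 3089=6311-9400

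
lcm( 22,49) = 1078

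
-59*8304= - 489936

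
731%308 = 115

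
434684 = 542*802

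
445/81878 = 445/81878 = 0.01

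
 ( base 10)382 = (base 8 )576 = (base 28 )DI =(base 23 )GE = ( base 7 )1054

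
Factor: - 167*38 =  - 6346=- 2^1 * 19^1*167^1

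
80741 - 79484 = 1257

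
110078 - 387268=-277190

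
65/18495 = 13/3699 =0.00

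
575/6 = 95+5/6 = 95.83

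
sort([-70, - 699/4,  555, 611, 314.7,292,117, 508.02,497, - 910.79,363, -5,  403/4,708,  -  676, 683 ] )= [ - 910.79, - 676, - 699/4, - 70, - 5, 403/4 , 117, 292,  314.7, 363, 497, 508.02,555, 611, 683, 708 ]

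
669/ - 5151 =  - 223/1717=-0.13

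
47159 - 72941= - 25782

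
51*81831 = 4173381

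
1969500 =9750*202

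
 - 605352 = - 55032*11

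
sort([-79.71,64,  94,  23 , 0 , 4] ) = [-79.71, 0, 4, 23,64,94]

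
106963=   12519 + 94444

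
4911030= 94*52245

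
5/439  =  5/439 =0.01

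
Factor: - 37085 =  - 5^1 * 7417^1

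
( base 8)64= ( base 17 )31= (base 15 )37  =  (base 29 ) 1N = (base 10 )52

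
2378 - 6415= - 4037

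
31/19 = 1 + 12/19 = 1.63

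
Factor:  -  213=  - 3^1*71^1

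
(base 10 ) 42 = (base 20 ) 22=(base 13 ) 33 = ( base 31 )1b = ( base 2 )101010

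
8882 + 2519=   11401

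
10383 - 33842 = -23459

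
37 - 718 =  - 681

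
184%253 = 184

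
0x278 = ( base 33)J5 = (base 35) i2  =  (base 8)1170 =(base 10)632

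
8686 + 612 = 9298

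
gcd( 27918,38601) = 9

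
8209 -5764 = 2445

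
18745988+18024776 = 36770764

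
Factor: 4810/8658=3^( -2) *5^1 = 5/9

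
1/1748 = 1/1748 = 0.00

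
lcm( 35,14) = 70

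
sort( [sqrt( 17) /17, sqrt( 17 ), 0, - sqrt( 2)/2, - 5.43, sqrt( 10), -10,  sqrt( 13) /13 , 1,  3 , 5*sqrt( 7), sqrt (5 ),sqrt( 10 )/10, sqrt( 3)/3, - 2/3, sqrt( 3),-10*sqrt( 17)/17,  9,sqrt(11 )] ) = [ - 10, - 5.43, - 10 * sqrt (17)/17,  -  sqrt( 2 ) /2, - 2/3 , 0 , sqrt( 17) /17,sqrt ( 13)/13,sqrt( 10 )/10,sqrt( 3 ) /3,1,  sqrt ( 3 ), sqrt( 5),3, sqrt(10),sqrt(11),  sqrt( 17), 9, 5*sqrt(  7)]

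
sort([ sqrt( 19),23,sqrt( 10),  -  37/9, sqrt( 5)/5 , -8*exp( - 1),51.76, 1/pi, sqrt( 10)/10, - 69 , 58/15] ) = [ - 69,- 37/9, - 8*exp( - 1 ), sqrt(10)/10,1/pi, sqrt ( 5) /5, sqrt(10),58/15,sqrt ( 19),23,  51.76 ]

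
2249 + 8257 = 10506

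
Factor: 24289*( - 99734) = -2^1 * 47^1 * 107^1*227^1*1061^1 = -2422439126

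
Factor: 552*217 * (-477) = -57136968=- 2^3 *3^3* 7^1*23^1*31^1*53^1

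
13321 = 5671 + 7650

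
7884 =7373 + 511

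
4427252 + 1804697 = 6231949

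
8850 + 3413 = 12263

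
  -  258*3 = -774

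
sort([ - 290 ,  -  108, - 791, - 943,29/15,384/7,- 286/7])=[ - 943,-791, - 290, - 108,-286/7,29/15, 384/7] 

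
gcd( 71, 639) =71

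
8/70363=8/70363  =  0.00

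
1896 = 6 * 316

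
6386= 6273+113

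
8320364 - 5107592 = 3212772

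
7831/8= 978 + 7/8 = 978.88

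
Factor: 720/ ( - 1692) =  -2^2* 5^1*47^(-1) = -  20/47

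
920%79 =51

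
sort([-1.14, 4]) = [-1.14, 4] 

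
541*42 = 22722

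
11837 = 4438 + 7399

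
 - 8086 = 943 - 9029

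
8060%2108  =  1736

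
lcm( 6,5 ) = 30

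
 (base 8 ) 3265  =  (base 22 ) 3c1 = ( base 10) 1717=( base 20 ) 45H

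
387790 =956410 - 568620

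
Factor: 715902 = 2^1* 3^1*11^1 *10847^1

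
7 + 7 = 14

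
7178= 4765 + 2413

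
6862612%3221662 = 419288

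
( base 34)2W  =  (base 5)400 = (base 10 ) 100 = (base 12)84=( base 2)1100100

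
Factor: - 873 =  - 3^2*97^1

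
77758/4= 38879/2  =  19439.50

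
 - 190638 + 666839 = 476201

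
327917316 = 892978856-565061540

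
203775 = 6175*33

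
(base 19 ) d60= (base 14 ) 1A75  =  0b1001011000111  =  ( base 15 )1657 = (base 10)4807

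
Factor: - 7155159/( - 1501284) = 2385053/500428 = 2^(-2)*11^1*53^1 *4091^1*125107^( - 1)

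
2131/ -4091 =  - 2131/4091 = - 0.52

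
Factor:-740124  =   - 2^2*3^3 * 7^1*11^1*89^1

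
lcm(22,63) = 1386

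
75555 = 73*1035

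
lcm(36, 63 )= 252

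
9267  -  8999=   268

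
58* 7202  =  417716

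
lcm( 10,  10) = 10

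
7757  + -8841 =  - 1084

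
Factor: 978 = 2^1*3^1 * 163^1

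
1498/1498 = 1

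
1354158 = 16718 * 81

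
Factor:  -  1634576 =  - 2^4*102161^1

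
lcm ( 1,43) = 43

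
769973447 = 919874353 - 149900906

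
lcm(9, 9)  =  9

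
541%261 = 19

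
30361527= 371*81837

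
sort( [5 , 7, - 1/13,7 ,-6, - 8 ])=[ - 8, - 6,-1/13, 5, 7 , 7 ]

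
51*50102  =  2555202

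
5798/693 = 5798/693=8.37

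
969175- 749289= 219886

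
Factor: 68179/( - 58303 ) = -7^( -1) * 29^1*2351^1 * 8329^(-1)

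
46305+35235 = 81540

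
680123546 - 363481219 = 316642327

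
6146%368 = 258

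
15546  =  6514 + 9032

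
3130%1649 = 1481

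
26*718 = 18668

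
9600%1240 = 920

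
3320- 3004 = 316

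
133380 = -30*( - 4446)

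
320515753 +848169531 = 1168685284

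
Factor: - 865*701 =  - 606365 =- 5^1*173^1*701^1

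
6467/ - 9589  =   - 1 + 14/43=- 0.67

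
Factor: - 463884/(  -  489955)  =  516/545 =2^2*3^1*5^( - 1)*43^1*109^(  -  1)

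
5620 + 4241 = 9861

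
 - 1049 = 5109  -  6158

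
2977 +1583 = 4560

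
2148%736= 676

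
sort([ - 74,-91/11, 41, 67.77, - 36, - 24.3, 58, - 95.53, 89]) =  [ - 95.53,-74, - 36,  -  24.3, - 91/11, 41, 58, 67.77,89]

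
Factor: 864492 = 2^2*3^1*61^1*1181^1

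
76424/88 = 9553/11 = 868.45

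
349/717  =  349/717  =  0.49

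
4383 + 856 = 5239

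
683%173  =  164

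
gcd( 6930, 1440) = 90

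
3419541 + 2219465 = 5639006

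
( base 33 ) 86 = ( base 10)270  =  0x10e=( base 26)AA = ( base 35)7p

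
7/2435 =7/2435 = 0.00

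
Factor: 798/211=2^1*3^1*7^1*19^1*211^( - 1)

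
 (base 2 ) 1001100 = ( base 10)76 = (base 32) 2C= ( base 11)6a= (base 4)1030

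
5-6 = -1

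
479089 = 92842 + 386247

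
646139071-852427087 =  - 206288016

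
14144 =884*16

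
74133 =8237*9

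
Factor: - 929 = -929^1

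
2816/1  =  2816= 2816.00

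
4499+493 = 4992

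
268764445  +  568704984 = 837469429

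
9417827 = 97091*97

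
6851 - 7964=- 1113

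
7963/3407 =2+1149/3407=   2.34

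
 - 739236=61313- 800549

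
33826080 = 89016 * 380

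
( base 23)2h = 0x3F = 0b111111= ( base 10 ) 63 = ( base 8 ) 77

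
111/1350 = 37/450 = 0.08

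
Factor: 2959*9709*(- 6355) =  - 182572356505 = - 5^1*7^1* 11^1*19^1*31^1*41^1*73^1*269^1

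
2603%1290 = 23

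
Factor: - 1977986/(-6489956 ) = 2^( - 1)*11^(  -  3 )*23^ ( - 1)*31^1*53^ ( - 1 )*61^1*523^1 = 988993/3244978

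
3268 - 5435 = - 2167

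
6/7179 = 2/2393 = 0.00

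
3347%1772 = 1575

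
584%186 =26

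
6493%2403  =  1687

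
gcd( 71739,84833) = 1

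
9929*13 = 129077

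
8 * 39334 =314672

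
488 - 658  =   - 170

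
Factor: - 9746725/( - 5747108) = 2^( - 2)*5^2*37^1*41^1*53^( - 1 )*257^1*27109^ ( - 1)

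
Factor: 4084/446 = 2042/223  =  2^1*223^( - 1 ) * 1021^1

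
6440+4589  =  11029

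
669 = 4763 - 4094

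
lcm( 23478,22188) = 2019108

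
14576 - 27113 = - 12537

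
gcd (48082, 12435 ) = 829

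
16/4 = 4 = 4.00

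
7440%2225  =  765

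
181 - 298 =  - 117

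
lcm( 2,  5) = 10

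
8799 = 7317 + 1482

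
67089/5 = 13417  +  4/5 = 13417.80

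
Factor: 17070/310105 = 6/109=2^1*3^1*109^ ( - 1 ) 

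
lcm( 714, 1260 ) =21420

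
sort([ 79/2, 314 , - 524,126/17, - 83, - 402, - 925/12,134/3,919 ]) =[ - 524, - 402 , - 83, - 925/12,126/17, 79/2,134/3,  314,919 ] 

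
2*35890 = 71780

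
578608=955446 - 376838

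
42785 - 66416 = - 23631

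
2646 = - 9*(-294) 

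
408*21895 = 8933160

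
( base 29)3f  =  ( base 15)6C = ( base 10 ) 102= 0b1100110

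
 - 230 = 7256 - 7486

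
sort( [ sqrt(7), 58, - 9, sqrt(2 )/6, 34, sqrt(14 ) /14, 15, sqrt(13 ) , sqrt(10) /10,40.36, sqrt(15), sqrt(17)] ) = [ - 9,sqrt (2 )/6,sqrt(14) /14 , sqrt( 10 )/10, sqrt( 7 ), sqrt(13),sqrt( 15), sqrt(17),15, 34, 40.36,  58]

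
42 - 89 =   -  47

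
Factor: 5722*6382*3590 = 2^3 * 5^1*359^1*2861^1*3191^1 = 131098916360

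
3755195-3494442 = 260753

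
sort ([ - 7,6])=[ - 7,  6]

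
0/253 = 0 = 0.00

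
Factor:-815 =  - 5^1*163^1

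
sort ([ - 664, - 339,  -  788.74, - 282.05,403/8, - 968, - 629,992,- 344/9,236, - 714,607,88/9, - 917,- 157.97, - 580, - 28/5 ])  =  [ - 968, - 917 , - 788.74, - 714, - 664, - 629, - 580, - 339,-282.05, -157.97, - 344/9, - 28/5 , 88/9 , 403/8, 236,607,992 ] 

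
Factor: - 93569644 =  - 2^2 * 7^1*3341773^1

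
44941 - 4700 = 40241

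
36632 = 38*964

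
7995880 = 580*13786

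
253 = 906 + -653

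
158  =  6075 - 5917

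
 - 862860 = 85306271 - 86169131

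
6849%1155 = 1074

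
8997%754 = 703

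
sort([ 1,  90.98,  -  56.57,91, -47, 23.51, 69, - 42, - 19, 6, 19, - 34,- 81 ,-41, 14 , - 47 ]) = [-81, - 56.57, - 47,  -  47, - 42, - 41,  -  34, - 19,1, 6 , 14, 19,23.51,  69, 90.98, 91]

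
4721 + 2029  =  6750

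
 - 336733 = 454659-791392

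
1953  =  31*63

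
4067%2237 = 1830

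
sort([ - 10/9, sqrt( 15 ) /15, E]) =[ - 10/9, sqrt( 15)/15, E]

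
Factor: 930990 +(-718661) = 212329 = 13^1*16333^1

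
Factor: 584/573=2^3  *  3^ ( - 1 )*73^1 * 191^( - 1)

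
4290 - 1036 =3254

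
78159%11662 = 8187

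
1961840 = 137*14320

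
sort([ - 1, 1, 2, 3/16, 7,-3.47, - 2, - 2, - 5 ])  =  [ - 5, - 3.47,  -  2, - 2, - 1 , 3/16,1, 2,  7 ]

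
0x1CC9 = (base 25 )bjj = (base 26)ANB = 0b1110011001001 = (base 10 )7369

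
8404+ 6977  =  15381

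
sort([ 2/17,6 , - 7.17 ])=[ - 7.17, 2/17, 6]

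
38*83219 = 3162322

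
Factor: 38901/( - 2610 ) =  - 12967/870=- 2^( - 1)*3^( - 1)*5^(-1 )*29^( - 1) * 12967^1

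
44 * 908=39952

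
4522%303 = 280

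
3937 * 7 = 27559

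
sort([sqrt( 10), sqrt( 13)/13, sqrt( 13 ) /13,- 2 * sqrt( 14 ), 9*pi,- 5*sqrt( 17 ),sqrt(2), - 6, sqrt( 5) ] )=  [ - 5*sqrt( 17 )  , - 2 * sqrt(14 ), - 6 , sqrt(13 ) /13, sqrt(13)/13, sqrt ( 2),sqrt( 5) , sqrt(10), 9*pi]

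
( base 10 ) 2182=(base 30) 2cm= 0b100010000110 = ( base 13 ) cbb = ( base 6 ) 14034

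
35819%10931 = 3026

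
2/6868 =1/3434 = 0.00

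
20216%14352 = 5864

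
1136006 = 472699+663307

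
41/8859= 41/8859 = 0.00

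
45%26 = 19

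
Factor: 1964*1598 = 3138472=2^3*17^1*47^1*491^1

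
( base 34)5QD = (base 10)6677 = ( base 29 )7r7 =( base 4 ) 1220111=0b1101000010101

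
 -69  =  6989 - 7058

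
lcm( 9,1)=9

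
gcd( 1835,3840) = 5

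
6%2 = 0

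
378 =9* 42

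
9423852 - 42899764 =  -33475912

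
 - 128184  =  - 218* 588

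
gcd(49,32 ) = 1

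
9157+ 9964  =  19121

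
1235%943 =292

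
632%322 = 310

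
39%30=9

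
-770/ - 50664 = 385/25332 = 0.02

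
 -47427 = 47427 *( - 1)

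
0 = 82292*0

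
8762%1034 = 490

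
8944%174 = 70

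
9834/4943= 1 + 4891/4943  =  1.99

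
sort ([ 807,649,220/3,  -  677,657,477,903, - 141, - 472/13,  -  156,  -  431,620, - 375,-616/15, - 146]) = [  -  677,-431,-375, - 156,-146, - 141 ,  -  616/15,-472/13, 220/3, 477, 620,649, 657,807,903 ] 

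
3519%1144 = 87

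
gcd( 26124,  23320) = 4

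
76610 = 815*94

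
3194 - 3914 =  - 720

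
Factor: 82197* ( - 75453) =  - 3^3*7^1 * 3593^1*9133^1 = - 6202010241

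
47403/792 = 5267/88 = 59.85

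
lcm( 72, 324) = 648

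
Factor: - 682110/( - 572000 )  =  2^( - 4)*3^2*5^ ( - 2)*53^1 = 477/400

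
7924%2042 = 1798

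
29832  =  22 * 1356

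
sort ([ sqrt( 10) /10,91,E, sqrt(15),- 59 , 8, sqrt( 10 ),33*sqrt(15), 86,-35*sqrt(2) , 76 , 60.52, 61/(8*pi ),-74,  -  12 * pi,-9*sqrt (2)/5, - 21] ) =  [ - 74,-59  ,- 35*sqrt( 2),- 12*pi,-21 ,-9*sqrt( 2 ) /5,sqrt (10 )/10,61/( 8*pi), E, sqrt(10 ), sqrt(15 ),  8, 60.52,76, 86,  91, 33*sqrt( 15 )]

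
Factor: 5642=2^1*7^1 * 13^1* 31^1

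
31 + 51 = 82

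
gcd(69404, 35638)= 2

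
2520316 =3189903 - 669587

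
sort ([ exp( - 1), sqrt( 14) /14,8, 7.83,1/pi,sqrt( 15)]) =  [ sqrt( 14)/14, 1/pi,exp(- 1), sqrt ( 15),7.83, 8] 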